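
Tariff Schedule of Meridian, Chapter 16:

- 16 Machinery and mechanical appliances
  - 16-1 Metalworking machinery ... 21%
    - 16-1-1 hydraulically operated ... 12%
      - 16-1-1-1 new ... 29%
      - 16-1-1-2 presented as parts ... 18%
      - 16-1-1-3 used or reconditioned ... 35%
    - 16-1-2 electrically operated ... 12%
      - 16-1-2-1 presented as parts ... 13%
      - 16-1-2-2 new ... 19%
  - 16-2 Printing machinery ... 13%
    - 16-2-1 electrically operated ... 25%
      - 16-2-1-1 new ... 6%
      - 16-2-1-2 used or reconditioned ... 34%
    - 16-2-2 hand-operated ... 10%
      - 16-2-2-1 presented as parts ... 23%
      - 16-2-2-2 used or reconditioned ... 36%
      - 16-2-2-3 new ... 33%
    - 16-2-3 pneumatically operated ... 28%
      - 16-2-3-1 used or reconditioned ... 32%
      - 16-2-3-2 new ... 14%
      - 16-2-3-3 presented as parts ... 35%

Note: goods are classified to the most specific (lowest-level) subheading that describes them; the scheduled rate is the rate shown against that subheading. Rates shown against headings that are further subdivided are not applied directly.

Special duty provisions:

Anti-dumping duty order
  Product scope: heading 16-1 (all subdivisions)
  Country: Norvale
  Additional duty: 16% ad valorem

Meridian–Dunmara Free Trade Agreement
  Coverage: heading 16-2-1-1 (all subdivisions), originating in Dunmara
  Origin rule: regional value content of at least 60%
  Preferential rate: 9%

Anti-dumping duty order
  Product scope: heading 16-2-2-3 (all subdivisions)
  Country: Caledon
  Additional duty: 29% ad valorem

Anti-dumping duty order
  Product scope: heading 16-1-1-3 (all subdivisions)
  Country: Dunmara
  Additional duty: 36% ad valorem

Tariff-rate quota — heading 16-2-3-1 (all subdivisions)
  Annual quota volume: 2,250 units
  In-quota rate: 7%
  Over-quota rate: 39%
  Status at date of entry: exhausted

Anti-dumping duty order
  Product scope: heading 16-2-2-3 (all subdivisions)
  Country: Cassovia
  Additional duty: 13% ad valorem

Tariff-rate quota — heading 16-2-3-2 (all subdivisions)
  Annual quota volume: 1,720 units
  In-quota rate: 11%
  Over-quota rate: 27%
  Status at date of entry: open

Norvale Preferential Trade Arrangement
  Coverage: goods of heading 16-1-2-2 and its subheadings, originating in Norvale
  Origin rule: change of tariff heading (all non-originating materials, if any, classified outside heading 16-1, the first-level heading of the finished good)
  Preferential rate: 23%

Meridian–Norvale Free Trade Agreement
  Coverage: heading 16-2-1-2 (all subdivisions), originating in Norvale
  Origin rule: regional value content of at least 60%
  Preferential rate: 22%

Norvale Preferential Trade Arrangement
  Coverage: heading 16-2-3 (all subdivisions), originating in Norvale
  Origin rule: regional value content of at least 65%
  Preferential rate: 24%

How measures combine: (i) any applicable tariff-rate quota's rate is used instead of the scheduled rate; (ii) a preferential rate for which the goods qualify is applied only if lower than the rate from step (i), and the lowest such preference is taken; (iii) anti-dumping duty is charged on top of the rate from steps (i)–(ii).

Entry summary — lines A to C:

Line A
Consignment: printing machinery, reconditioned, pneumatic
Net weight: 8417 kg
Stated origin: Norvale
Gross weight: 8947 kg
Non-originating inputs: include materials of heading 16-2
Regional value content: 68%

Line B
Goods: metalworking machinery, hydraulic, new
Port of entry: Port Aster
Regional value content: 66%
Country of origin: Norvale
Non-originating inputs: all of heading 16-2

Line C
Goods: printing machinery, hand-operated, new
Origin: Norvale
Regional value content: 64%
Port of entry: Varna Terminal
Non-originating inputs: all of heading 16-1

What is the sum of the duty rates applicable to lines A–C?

102%

Line A: printing → 16-2; pneumatic → 16-2-3; reconditioned → 16-2-3-1. Scheduled 32%. quota on 16-2-3-1 exhausted → over-quota 39%; Norvale agreement on 16-1-2-2: 16-2-3-1 not covered; Norvale agreement on 16-2-1-2: 16-2-3-1 not covered; Norvale agreement on 16-2-3: RVC ≥ 65% → 24% available; preferential 24%. → 24%.
Line B: metalworking → 16-1; hydraulic → 16-1-1; new → 16-1-1-1. Scheduled 29%. Norvale agreement on 16-1-2-2: 16-1-1-1 not covered; Norvale agreement on 16-2-1-2: 16-1-1-1 not covered; Norvale agreement on 16-2-3: 16-1-1-1 not covered; anti-dumping (Norvale, 16-1): +16%; total 29% + 16% = 45%. → 45%.
Line C: printing → 16-2; hand-operated → 16-2-2; new → 16-2-2-3. Scheduled 33%. Norvale agreement on 16-1-2-2: 16-2-2-3 not covered; Norvale agreement on 16-2-1-2: 16-2-2-3 not covered; Norvale agreement on 16-2-3: 16-2-2-3 not covered. → 33%.
Sum: 24% + 45% + 33% = 102%.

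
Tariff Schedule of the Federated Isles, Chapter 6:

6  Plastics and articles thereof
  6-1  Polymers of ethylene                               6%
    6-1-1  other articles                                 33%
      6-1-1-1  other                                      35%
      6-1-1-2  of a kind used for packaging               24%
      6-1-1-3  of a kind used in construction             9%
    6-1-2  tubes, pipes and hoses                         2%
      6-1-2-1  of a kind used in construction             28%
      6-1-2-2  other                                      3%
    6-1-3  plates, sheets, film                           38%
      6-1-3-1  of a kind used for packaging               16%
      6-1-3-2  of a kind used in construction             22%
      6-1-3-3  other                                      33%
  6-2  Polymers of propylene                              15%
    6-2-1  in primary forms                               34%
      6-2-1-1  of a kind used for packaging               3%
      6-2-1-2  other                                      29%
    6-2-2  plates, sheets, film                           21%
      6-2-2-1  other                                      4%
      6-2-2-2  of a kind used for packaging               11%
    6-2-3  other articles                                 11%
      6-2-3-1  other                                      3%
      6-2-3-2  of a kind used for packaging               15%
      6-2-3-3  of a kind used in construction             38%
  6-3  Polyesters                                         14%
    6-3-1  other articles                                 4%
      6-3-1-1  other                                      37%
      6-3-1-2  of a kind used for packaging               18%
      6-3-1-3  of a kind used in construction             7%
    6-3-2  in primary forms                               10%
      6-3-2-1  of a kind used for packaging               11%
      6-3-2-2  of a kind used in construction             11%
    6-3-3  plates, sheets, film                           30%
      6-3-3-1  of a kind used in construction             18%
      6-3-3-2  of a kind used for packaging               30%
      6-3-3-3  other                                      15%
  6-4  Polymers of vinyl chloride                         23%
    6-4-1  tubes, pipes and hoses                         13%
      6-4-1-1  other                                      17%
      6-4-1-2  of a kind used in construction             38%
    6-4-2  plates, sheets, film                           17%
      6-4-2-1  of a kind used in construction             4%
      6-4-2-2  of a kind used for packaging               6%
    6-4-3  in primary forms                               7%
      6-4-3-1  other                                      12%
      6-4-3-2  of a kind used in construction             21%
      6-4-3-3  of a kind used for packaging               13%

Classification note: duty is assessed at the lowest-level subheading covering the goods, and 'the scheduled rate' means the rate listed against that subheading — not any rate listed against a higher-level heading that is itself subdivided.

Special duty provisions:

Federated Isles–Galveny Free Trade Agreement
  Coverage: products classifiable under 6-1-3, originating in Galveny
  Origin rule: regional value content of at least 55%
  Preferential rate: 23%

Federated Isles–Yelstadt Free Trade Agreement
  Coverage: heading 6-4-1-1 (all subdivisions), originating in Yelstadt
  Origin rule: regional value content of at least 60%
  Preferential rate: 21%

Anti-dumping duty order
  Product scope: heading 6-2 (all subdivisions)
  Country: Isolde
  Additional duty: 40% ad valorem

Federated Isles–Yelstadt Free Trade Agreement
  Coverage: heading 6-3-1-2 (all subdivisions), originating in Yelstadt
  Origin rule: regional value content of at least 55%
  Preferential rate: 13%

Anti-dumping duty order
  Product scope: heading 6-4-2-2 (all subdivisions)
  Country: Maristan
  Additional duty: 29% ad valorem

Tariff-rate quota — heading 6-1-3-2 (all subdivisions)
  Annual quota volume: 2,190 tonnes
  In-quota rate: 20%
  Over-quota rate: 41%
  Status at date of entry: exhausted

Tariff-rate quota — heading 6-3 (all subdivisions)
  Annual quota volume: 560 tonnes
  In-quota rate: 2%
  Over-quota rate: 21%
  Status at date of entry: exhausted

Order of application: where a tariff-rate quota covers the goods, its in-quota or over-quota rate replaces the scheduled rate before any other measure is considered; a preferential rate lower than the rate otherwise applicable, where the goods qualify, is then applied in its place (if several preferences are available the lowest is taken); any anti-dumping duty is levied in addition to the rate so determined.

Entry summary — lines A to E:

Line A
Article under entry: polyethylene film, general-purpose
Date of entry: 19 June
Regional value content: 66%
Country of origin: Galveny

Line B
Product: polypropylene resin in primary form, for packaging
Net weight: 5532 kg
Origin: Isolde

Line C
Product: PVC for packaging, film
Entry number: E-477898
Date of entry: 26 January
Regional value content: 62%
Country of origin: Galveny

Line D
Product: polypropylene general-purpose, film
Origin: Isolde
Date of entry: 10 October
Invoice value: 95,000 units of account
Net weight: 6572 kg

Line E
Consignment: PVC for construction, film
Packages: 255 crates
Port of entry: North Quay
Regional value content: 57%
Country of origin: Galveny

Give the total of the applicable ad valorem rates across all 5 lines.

Line A: polyethylene → 6-1; film → 6-1-3; general-purpose → 6-1-3-3. Scheduled 33%. Galveny agreement on 6-1-3: RVC ≥ 55% → 23% available; preferential 23%. → 23%.
Line B: polypropylene → 6-2; resin in primary form → 6-2-1; for packaging → 6-2-1-1. Scheduled 3%. anti-dumping (Isolde, 6-2): +40%; total 3% + 40% = 43%. → 43%.
Line C: PVC → 6-4; film → 6-4-2; for packaging → 6-4-2-2. Scheduled 6%. Galveny agreement on 6-1-3: 6-4-2-2 not covered. → 6%.
Line D: polypropylene → 6-2; film → 6-2-2; general-purpose → 6-2-2-1. Scheduled 4%. anti-dumping (Isolde, 6-2): +40%; total 4% + 40% = 44%. → 44%.
Line E: PVC → 6-4; film → 6-4-2; for construction → 6-4-2-1. Scheduled 4%. Galveny agreement on 6-1-3: 6-4-2-1 not covered. → 4%.
Sum: 23% + 43% + 6% + 44% + 4% = 120%.

120%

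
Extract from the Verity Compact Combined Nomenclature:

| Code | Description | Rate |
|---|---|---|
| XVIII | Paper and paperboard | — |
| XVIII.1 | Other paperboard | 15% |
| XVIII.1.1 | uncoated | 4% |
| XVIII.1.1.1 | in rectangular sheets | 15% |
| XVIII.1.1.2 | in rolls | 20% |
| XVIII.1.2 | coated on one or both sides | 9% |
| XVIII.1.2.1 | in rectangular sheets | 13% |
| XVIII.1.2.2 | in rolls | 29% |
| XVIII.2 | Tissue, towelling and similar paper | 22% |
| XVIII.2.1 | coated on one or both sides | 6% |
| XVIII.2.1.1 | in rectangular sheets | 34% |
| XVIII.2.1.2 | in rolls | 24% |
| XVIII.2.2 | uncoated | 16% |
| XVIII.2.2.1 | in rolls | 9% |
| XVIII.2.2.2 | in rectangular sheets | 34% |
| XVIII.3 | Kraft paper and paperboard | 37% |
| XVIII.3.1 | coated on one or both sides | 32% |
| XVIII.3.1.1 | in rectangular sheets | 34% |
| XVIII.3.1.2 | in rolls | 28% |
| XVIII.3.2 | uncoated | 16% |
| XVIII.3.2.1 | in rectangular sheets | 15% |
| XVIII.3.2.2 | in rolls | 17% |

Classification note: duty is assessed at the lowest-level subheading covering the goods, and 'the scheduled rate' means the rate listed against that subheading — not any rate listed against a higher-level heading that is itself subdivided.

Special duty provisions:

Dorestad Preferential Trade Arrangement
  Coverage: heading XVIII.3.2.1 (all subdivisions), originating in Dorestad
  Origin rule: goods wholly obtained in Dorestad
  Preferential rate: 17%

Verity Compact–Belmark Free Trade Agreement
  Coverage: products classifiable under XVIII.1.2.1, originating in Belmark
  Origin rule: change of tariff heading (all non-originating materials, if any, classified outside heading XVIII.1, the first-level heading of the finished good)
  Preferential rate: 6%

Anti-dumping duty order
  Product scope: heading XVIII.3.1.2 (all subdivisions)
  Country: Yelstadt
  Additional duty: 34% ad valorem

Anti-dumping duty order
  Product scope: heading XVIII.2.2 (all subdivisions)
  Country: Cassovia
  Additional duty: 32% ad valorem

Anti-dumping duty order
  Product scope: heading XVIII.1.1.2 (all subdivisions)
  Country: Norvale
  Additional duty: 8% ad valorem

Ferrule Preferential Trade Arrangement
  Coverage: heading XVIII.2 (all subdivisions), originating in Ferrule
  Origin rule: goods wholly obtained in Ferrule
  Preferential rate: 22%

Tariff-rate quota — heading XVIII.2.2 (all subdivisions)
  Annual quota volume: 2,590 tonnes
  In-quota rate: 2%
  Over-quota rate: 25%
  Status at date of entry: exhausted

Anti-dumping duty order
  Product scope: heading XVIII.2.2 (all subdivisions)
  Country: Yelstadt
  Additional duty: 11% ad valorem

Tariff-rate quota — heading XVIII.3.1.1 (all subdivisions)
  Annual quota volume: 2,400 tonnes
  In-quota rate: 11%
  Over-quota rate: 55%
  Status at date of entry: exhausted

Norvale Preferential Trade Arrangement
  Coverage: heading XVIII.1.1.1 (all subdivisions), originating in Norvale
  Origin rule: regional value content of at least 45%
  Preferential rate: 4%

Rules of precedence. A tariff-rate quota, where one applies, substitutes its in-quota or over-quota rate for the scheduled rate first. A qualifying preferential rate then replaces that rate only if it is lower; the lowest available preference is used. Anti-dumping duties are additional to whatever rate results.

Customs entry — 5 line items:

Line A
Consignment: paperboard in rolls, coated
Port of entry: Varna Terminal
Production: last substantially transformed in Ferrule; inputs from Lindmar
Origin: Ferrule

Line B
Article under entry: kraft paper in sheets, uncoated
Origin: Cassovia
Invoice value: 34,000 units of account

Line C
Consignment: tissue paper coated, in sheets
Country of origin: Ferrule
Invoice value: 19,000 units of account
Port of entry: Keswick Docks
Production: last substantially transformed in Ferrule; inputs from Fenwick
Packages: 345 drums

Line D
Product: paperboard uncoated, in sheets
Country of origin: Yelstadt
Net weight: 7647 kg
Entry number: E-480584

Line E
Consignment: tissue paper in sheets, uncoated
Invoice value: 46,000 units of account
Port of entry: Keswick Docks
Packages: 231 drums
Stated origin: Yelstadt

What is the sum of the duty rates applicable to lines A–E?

Line A: paperboard → XVIII.1; coated → XVIII.1.2; in rolls → XVIII.1.2.2. Scheduled 29%. Ferrule agreement on XVIII.2: XVIII.1.2.2 not covered. → 29%.
Line B: kraft paper → XVIII.3; uncoated → XVIII.3.2; in sheets → XVIII.3.2.1. Scheduled 15%. No special measure applies. → 15%.
Line C: tissue paper → XVIII.2; coated → XVIII.2.1; in sheets → XVIII.2.1.1. Scheduled 34%. Ferrule agreement on XVIII.2: not wholly obtained. → 34%.
Line D: paperboard → XVIII.1; uncoated → XVIII.1.1; in sheets → XVIII.1.1.1. Scheduled 15%. No special measure applies. → 15%.
Line E: tissue paper → XVIII.2; uncoated → XVIII.2.2; in sheets → XVIII.2.2.2. Scheduled 34%. quota on XVIII.2.2 exhausted → over-quota 25%; anti-dumping (Yelstadt, XVIII.2.2): +11%; total 25% + 11% = 36%. → 36%.
Sum: 29% + 15% + 34% + 15% + 36% = 129%.

129%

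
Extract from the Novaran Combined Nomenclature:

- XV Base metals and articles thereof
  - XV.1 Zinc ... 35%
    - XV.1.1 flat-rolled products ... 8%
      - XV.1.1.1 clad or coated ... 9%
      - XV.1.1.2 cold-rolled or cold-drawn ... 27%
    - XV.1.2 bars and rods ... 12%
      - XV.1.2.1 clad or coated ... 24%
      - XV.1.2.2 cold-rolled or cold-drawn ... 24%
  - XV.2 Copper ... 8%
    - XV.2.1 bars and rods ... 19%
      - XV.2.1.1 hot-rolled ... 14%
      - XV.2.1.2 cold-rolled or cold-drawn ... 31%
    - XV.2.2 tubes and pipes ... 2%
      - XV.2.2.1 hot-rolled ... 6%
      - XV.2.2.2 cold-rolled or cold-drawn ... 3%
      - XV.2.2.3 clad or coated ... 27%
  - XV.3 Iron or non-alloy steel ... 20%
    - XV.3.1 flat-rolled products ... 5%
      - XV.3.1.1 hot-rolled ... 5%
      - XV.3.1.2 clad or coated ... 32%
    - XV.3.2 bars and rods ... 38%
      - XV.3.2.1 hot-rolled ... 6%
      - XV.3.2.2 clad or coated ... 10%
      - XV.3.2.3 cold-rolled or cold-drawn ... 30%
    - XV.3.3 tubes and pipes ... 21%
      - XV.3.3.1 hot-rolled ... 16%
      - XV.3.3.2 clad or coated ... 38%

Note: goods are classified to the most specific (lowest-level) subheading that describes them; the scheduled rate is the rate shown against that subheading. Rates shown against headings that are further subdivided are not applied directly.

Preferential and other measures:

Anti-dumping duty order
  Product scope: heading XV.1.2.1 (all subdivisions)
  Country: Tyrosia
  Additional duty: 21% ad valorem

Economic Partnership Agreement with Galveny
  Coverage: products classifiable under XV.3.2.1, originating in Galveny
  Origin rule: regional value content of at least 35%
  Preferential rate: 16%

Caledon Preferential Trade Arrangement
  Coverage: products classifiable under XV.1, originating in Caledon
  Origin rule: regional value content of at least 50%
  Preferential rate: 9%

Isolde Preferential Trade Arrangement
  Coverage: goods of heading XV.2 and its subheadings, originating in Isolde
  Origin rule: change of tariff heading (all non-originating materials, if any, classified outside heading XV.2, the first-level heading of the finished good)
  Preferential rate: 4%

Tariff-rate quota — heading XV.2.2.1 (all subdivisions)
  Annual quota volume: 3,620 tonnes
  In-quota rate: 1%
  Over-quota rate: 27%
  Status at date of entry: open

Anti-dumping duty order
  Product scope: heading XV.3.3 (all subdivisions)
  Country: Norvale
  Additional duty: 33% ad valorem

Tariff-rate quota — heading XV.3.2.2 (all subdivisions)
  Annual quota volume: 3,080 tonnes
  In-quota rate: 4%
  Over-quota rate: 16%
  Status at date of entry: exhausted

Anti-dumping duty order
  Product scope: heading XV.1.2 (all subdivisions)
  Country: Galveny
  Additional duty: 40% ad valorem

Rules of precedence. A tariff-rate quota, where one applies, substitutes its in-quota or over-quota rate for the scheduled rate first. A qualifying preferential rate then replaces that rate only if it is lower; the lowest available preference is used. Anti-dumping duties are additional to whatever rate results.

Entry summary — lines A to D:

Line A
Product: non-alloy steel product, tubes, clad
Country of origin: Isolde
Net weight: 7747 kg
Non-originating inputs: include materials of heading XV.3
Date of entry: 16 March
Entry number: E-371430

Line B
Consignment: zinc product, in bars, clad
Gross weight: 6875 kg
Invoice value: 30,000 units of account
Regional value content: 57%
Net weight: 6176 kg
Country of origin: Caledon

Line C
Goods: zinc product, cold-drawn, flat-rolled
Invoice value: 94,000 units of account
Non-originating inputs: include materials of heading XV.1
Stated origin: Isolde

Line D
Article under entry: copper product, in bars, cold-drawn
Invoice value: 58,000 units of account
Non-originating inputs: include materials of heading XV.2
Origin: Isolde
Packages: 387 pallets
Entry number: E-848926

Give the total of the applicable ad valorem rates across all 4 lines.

Line A: non-alloy steel → XV.3; tubes → XV.3.3; clad → XV.3.3.2. Scheduled 38%. Isolde agreement on XV.2: XV.3.3.2 not covered. → 38%.
Line B: zinc → XV.1; in bars → XV.1.2; clad → XV.1.2.1. Scheduled 24%. Caledon agreement on XV.1: RVC ≥ 50% → 9% available; preferential 9%. → 9%.
Line C: zinc → XV.1; flat-rolled → XV.1.1; cold-drawn → XV.1.1.2. Scheduled 27%. Isolde agreement on XV.2: XV.1.1.2 not covered. → 27%.
Line D: copper → XV.2; in bars → XV.2.1; cold-drawn → XV.2.1.2. Scheduled 31%. Isolde agreement on XV.2: CTH not met. → 31%.
Sum: 38% + 9% + 27% + 31% = 105%.

105%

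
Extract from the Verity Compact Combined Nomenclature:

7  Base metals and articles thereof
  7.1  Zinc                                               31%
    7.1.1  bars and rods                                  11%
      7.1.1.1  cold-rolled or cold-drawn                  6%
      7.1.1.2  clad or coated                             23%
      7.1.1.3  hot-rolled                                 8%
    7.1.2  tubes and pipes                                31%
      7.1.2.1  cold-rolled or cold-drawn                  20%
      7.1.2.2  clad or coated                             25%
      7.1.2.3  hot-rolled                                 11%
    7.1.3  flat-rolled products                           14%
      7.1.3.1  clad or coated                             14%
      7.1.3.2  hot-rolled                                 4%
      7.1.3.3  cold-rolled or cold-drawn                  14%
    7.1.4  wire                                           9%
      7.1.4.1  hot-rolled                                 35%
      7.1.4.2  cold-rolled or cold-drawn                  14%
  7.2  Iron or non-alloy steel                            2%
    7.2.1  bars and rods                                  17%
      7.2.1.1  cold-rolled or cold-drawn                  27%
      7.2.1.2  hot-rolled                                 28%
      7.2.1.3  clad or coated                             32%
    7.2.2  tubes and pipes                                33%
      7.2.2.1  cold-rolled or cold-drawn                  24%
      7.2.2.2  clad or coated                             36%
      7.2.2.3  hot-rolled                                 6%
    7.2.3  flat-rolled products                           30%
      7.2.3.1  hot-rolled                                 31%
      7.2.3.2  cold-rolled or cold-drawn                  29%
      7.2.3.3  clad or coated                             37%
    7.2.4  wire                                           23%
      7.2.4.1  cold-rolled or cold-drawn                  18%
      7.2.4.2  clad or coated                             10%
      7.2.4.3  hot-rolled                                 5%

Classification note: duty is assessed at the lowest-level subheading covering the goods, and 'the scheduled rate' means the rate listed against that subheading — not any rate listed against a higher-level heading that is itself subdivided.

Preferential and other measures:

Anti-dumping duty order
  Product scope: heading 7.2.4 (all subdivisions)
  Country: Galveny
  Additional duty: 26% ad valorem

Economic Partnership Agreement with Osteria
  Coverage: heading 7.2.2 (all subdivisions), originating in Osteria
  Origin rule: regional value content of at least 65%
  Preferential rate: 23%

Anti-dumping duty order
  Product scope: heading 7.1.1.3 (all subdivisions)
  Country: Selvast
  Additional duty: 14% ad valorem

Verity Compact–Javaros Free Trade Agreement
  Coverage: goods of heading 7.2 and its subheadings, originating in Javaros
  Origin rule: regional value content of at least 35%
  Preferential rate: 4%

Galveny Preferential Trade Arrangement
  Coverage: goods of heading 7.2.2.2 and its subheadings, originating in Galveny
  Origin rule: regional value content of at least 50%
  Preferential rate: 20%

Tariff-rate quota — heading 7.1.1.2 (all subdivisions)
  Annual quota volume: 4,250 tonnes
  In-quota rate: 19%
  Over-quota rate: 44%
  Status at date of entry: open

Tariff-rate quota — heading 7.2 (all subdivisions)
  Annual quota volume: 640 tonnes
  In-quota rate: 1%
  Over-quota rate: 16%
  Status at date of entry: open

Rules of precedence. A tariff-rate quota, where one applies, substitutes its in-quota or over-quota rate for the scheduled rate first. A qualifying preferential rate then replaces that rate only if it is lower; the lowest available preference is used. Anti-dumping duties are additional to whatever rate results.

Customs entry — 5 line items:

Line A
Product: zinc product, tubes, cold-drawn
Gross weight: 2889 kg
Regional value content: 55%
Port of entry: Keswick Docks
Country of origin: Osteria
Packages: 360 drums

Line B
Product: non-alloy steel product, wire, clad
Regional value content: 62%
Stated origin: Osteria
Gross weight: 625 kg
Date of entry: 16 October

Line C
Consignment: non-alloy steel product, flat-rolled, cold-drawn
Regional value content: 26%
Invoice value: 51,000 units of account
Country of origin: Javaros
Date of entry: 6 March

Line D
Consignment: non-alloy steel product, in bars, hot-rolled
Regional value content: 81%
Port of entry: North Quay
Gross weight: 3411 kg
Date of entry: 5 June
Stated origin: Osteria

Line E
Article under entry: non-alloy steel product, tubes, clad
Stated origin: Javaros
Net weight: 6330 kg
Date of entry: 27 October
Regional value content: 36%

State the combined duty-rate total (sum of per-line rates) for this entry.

24%

Line A: zinc → 7.1; tubes → 7.1.2; cold-drawn → 7.1.2.1. Scheduled 20%. Osteria agreement on 7.2.2: 7.1.2.1 not covered. → 20%.
Line B: non-alloy steel → 7.2; wire → 7.2.4; clad → 7.2.4.2. Scheduled 10%. quota on 7.2 open → in-quota 1%; Osteria agreement on 7.2.2: 7.2.4.2 not covered. → 1%.
Line C: non-alloy steel → 7.2; flat-rolled → 7.2.3; cold-drawn → 7.2.3.2. Scheduled 29%. quota on 7.2 open → in-quota 1%; Javaros agreement on 7.2: RVC < 35%. → 1%.
Line D: non-alloy steel → 7.2; in bars → 7.2.1; hot-rolled → 7.2.1.2. Scheduled 28%. quota on 7.2 open → in-quota 1%; Osteria agreement on 7.2.2: 7.2.1.2 not covered. → 1%.
Line E: non-alloy steel → 7.2; tubes → 7.2.2; clad → 7.2.2.2. Scheduled 36%. quota on 7.2 open → in-quota 1%; Javaros agreement on 7.2: RVC ≥ 35% → 4% available; preference 4% not lower than 1% → no reduction. → 1%.
Sum: 20% + 1% + 1% + 1% + 1% = 24%.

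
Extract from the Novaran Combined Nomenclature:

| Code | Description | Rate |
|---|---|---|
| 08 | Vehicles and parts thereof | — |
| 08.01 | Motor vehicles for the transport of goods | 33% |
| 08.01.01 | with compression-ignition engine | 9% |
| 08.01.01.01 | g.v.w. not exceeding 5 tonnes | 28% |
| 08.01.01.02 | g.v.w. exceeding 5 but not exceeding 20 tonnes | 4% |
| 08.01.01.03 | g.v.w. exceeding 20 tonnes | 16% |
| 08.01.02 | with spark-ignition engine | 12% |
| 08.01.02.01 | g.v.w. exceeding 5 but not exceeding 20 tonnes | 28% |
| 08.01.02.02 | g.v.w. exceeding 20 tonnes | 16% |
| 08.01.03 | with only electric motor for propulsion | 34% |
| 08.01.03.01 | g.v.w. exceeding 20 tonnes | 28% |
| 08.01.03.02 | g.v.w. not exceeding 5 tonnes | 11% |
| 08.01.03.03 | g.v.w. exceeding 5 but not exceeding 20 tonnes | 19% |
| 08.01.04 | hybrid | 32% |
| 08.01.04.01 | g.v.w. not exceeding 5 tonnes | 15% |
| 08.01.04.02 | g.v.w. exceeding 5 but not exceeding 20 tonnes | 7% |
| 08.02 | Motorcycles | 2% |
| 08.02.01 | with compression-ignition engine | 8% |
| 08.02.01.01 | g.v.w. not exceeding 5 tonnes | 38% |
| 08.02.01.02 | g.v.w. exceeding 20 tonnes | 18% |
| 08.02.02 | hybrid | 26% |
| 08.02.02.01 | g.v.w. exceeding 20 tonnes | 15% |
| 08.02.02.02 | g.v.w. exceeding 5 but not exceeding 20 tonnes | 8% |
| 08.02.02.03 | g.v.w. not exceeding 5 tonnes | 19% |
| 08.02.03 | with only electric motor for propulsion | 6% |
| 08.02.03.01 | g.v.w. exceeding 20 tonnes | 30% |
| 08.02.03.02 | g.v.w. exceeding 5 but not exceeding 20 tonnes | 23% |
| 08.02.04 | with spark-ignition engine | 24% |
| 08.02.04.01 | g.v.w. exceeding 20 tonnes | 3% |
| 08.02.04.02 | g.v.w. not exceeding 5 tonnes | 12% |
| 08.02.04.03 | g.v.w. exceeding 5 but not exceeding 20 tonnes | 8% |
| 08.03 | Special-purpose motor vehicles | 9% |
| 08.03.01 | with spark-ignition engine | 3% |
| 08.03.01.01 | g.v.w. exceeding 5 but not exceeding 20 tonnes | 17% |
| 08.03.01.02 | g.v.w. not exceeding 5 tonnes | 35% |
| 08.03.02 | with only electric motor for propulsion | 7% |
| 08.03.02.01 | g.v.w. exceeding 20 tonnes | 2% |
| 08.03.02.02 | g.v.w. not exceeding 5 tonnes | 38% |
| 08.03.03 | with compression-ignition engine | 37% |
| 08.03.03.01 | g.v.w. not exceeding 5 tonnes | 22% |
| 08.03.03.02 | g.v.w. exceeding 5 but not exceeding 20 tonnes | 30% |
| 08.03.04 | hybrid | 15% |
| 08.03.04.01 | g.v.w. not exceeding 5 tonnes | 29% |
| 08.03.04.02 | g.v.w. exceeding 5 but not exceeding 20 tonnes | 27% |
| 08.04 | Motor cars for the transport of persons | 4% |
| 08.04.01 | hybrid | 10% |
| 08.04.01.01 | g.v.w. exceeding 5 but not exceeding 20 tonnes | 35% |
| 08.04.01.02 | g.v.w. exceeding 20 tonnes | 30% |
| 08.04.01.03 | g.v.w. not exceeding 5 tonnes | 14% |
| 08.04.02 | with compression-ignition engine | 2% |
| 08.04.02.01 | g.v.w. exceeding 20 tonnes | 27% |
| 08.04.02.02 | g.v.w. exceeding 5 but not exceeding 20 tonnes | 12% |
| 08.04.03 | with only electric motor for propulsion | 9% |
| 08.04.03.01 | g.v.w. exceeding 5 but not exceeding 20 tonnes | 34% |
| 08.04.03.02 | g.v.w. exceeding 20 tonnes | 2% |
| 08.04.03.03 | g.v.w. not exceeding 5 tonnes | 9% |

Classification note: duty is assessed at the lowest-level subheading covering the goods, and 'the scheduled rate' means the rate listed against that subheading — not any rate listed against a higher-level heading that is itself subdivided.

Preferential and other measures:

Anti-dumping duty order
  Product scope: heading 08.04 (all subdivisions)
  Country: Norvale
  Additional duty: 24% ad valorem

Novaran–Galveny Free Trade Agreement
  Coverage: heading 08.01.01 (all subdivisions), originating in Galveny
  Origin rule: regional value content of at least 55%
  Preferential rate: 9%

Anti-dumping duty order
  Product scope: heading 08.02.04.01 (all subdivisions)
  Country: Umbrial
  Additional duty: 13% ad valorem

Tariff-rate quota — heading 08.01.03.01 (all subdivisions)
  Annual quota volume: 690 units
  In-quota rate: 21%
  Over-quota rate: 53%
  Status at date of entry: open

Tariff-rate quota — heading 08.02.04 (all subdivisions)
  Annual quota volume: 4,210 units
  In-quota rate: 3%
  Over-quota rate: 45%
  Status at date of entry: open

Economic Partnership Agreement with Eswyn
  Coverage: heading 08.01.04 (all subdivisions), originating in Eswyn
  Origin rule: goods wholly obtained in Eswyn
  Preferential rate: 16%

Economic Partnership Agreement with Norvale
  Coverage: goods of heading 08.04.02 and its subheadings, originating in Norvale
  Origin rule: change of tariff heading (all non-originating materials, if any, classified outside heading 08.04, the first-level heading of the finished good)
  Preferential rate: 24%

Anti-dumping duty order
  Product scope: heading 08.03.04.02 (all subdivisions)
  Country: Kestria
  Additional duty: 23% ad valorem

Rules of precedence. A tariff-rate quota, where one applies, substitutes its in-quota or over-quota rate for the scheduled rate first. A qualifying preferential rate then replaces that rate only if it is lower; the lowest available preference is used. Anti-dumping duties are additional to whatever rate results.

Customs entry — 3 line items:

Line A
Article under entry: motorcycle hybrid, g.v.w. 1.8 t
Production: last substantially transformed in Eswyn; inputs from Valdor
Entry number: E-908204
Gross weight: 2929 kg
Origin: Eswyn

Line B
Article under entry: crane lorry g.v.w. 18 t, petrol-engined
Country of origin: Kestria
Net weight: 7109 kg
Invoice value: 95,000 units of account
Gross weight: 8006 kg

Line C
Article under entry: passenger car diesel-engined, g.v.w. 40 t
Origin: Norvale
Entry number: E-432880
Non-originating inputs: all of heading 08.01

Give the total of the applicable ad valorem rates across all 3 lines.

84%

Line A: motorcycle → 08.02; hybrid → 08.02.02; g.v.w. 1.8 t → 08.02.02.03. Scheduled 19%. Eswyn agreement on 08.01.04: 08.02.02.03 not covered. → 19%.
Line B: crane lorry → 08.03; petrol-engined → 08.03.01; g.v.w. 18 t → 08.03.01.01. Scheduled 17%. No special measure applies. → 17%.
Line C: passenger car → 08.04; diesel-engined → 08.04.02; g.v.w. 40 t → 08.04.02.01. Scheduled 27%. Norvale agreement on 08.04.02: CTH met → 24% available; preferential 24%; anti-dumping (Norvale, 08.04): +24%; total 24% + 24% = 48%. → 48%.
Sum: 19% + 17% + 48% = 84%.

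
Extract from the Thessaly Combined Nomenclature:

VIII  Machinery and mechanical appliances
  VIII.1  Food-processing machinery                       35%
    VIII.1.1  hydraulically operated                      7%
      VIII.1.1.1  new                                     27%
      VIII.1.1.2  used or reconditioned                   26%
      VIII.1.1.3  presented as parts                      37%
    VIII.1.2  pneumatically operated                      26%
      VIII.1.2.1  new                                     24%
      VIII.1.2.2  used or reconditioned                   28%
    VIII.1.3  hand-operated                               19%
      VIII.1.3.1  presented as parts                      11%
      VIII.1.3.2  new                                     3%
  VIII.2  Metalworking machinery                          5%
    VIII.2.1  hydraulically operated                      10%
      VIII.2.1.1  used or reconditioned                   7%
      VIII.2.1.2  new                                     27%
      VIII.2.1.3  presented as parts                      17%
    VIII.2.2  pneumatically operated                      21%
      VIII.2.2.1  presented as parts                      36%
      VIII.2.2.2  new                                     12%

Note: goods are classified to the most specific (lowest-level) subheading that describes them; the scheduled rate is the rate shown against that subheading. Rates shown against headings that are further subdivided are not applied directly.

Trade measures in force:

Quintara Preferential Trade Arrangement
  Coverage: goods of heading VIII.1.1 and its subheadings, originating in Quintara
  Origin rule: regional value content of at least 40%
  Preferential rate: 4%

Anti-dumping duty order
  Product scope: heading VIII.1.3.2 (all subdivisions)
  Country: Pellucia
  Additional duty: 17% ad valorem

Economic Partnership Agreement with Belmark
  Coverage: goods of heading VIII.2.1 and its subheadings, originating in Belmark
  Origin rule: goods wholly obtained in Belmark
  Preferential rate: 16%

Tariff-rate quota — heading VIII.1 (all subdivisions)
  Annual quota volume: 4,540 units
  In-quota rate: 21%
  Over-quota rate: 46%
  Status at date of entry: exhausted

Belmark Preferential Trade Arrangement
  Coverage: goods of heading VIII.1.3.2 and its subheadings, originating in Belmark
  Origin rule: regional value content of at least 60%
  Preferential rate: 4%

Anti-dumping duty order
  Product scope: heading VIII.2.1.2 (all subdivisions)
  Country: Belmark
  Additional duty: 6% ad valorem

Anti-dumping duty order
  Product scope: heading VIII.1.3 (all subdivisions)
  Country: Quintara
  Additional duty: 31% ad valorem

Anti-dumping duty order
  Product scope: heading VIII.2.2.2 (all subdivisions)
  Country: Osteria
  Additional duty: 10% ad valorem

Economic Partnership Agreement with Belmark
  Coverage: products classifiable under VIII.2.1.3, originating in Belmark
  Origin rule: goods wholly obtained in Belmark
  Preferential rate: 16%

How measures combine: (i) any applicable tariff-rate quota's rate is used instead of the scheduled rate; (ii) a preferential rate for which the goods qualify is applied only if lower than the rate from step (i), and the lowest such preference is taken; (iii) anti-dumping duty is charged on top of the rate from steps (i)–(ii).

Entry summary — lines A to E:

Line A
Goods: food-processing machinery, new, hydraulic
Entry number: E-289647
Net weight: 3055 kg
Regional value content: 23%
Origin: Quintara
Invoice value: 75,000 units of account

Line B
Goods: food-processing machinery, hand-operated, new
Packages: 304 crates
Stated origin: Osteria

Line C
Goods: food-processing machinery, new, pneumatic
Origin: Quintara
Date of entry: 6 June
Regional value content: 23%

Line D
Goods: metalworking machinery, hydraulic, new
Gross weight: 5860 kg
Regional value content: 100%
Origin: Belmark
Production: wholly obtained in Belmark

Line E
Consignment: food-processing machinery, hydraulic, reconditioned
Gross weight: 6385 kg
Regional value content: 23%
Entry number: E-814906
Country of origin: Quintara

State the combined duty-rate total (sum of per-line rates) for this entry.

Line A: food-processing → VIII.1; hydraulic → VIII.1.1; new → VIII.1.1.1. Scheduled 27%. quota on VIII.1 exhausted → over-quota 46%; Quintara agreement on VIII.1.1: RVC < 40%. → 46%.
Line B: food-processing → VIII.1; hand-operated → VIII.1.3; new → VIII.1.3.2. Scheduled 3%. quota on VIII.1 exhausted → over-quota 46%. → 46%.
Line C: food-processing → VIII.1; pneumatic → VIII.1.2; new → VIII.1.2.1. Scheduled 24%. quota on VIII.1 exhausted → over-quota 46%; Quintara agreement on VIII.1.1: VIII.1.2.1 not covered. → 46%.
Line D: metalworking → VIII.2; hydraulic → VIII.2.1; new → VIII.2.1.2. Scheduled 27%. Belmark agreement on VIII.2.1: wholly obtained → 16% available; Belmark agreement on VIII.1.3.2: VIII.2.1.2 not covered; Belmark agreement on VIII.2.1.3: VIII.2.1.2 not covered; preferential 16%; anti-dumping (Belmark, VIII.2.1.2): +6%; total 16% + 6% = 22%. → 22%.
Line E: food-processing → VIII.1; hydraulic → VIII.1.1; reconditioned → VIII.1.1.2. Scheduled 26%. quota on VIII.1 exhausted → over-quota 46%; Quintara agreement on VIII.1.1: RVC < 40%. → 46%.
Sum: 46% + 46% + 46% + 22% + 46% = 206%.

206%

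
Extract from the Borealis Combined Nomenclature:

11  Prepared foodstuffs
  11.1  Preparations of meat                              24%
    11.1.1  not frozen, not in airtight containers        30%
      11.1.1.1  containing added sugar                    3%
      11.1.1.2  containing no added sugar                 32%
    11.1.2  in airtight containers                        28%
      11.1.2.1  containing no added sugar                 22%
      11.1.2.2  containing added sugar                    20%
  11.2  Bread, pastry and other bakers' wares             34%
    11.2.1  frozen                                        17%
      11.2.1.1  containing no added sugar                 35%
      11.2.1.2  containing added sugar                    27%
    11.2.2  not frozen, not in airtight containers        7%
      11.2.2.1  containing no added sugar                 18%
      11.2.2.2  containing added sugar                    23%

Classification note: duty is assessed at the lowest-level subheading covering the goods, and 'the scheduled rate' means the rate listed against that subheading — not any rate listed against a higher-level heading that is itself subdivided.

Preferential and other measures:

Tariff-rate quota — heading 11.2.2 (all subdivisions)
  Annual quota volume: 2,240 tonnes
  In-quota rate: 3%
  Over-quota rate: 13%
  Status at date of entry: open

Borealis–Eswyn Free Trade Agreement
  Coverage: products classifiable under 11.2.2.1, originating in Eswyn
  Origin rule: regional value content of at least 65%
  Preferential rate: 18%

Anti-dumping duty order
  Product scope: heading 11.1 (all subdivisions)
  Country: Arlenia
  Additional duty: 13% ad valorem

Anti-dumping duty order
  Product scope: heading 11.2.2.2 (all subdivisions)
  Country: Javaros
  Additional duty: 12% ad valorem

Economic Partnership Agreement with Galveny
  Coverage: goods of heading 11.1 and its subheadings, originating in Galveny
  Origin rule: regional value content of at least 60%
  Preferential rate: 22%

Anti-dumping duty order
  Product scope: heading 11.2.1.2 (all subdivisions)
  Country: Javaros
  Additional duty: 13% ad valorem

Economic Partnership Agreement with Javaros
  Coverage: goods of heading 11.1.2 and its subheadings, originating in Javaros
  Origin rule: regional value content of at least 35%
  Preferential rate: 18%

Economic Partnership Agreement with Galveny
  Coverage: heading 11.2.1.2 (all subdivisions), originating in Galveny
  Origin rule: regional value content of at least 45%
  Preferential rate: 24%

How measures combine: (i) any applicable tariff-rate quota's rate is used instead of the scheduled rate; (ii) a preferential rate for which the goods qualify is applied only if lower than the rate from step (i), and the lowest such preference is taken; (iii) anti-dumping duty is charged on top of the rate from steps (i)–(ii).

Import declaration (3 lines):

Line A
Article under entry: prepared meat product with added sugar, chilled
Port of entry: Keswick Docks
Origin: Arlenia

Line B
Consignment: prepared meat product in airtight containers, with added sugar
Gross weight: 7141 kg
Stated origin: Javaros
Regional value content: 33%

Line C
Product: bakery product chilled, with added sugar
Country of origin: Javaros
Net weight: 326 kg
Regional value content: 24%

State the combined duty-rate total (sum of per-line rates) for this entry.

51%

Line A: prepared meat product → 11.1; chilled → 11.1.1; with added sugar → 11.1.1.1. Scheduled 3%. anti-dumping (Arlenia, 11.1): +13%; total 3% + 13% = 16%. → 16%.
Line B: prepared meat product → 11.1; in airtight containers → 11.1.2; with added sugar → 11.1.2.2. Scheduled 20%. Javaros agreement on 11.1.2: RVC < 35%. → 20%.
Line C: bakery product → 11.2; chilled → 11.2.2; with added sugar → 11.2.2.2. Scheduled 23%. quota on 11.2.2 open → in-quota 3%; Javaros agreement on 11.1.2: 11.2.2.2 not covered; anti-dumping (Javaros, 11.2.2.2): +12%; total 3% + 12% = 15%. → 15%.
Sum: 16% + 20% + 15% = 51%.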